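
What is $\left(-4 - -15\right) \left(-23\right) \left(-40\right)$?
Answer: $10120$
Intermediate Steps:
$\left(-4 - -15\right) \left(-23\right) \left(-40\right) = \left(-4 + 15\right) \left(-23\right) \left(-40\right) = 11 \left(-23\right) \left(-40\right) = \left(-253\right) \left(-40\right) = 10120$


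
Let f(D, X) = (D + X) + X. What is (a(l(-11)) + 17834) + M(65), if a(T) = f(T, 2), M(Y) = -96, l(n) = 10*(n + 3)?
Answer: 17662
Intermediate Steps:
l(n) = 30 + 10*n (l(n) = 10*(3 + n) = 30 + 10*n)
f(D, X) = D + 2*X
a(T) = 4 + T (a(T) = T + 2*2 = T + 4 = 4 + T)
(a(l(-11)) + 17834) + M(65) = ((4 + (30 + 10*(-11))) + 17834) - 96 = ((4 + (30 - 110)) + 17834) - 96 = ((4 - 80) + 17834) - 96 = (-76 + 17834) - 96 = 17758 - 96 = 17662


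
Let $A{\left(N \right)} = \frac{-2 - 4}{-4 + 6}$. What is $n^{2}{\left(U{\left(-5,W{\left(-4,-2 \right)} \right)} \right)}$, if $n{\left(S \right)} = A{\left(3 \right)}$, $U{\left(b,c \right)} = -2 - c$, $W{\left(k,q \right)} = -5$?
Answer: $9$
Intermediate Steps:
$A{\left(N \right)} = -3$ ($A{\left(N \right)} = - \frac{6}{2} = \left(-6\right) \frac{1}{2} = -3$)
$n{\left(S \right)} = -3$
$n^{2}{\left(U{\left(-5,W{\left(-4,-2 \right)} \right)} \right)} = \left(-3\right)^{2} = 9$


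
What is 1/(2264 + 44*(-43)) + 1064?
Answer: 395809/372 ≈ 1064.0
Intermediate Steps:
1/(2264 + 44*(-43)) + 1064 = 1/(2264 - 1892) + 1064 = 1/372 + 1064 = 395809/372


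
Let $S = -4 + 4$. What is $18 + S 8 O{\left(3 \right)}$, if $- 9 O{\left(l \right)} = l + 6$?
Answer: $18$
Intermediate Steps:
$S = 0$
$O{\left(l \right)} = - \frac{2}{3} - \frac{l}{9}$ ($O{\left(l \right)} = - \frac{l + 6}{9} = - \frac{6 + l}{9} = - \frac{2}{3} - \frac{l}{9}$)
$18 + S 8 O{\left(3 \right)} = 18 + 0 \cdot 8 \left(- \frac{2}{3} - \frac{1}{3}\right) = 18 + 0 \left(- \frac{2}{3} - \frac{1}{3}\right) = 18 + 0 \left(-1\right) = 18 + 0 = 18$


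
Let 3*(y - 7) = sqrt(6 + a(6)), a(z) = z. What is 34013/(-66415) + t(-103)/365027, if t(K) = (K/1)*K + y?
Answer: -11710601711/24243268205 + 2*sqrt(3)/1095081 ≈ -0.48304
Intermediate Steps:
y = 7 + 2*sqrt(3)/3 (y = 7 + sqrt(6 + 6)/3 = 7 + sqrt(12)/3 = 7 + (2*sqrt(3))/3 = 7 + 2*sqrt(3)/3 ≈ 8.1547)
t(K) = 7 + K**2 + 2*sqrt(3)/3 (t(K) = (K/1)*K + (7 + 2*sqrt(3)/3) = (K*1)*K + (7 + 2*sqrt(3)/3) = K*K + (7 + 2*sqrt(3)/3) = K**2 + (7 + 2*sqrt(3)/3) = 7 + K**2 + 2*sqrt(3)/3)
34013/(-66415) + t(-103)/365027 = 34013/(-66415) + (7 + (-103)**2 + 2*sqrt(3)/3)/365027 = 34013*(-1/66415) + (7 + 10609 + 2*sqrt(3)/3)*(1/365027) = -34013/66415 + (10616 + 2*sqrt(3)/3)*(1/365027) = -34013/66415 + (10616/365027 + 2*sqrt(3)/1095081) = -11710601711/24243268205 + 2*sqrt(3)/1095081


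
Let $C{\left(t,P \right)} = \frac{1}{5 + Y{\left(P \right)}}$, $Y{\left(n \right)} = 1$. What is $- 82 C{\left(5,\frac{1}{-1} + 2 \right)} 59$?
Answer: $- \frac{2419}{3} \approx -806.33$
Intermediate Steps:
$C{\left(t,P \right)} = \frac{1}{6}$ ($C{\left(t,P \right)} = \frac{1}{5 + 1} = \frac{1}{6}$)
$- 82 C{\left(5,\frac{1}{-1} + 2 \right)} 59 = \left(-82\right) \frac{1}{6} \cdot 59 = \left(- \frac{41}{3}\right) 59 = - \frac{2419}{3}$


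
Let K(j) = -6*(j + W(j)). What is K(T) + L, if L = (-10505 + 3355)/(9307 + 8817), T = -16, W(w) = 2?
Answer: 757633/9062 ≈ 83.605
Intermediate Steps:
K(j) = -12 - 6*j (K(j) = -6*(j + 2) = -6*(2 + j) = -12 - 6*j)
L = -3575/9062 (L = -7150/18124 = -7150*1/18124 = -3575/9062 ≈ -0.39450)
K(T) + L = (-12 - 6*(-16)) - 3575/9062 = (-12 + 96) - 3575/9062 = 84 - 3575/9062 = 757633/9062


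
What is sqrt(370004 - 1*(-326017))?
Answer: sqrt(696021) ≈ 834.28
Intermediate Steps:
sqrt(370004 - 1*(-326017)) = sqrt(370004 + 326017) = sqrt(696021)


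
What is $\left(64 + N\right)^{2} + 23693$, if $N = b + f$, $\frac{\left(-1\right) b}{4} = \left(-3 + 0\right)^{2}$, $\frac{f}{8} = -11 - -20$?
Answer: $33693$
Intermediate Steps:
$f = 72$ ($f = 8 \left(-11 - -20\right) = 8 \left(-11 + 20\right) = 8 \cdot 9 = 72$)
$b = -36$ ($b = - 4 \left(-3 + 0\right)^{2} = - 4 \left(-3\right)^{2} = \left(-4\right) 9 = -36$)
$N = 36$ ($N = -36 + 72 = 36$)
$\left(64 + N\right)^{2} + 23693 = \left(64 + 36\right)^{2} + 23693 = 100^{2} + 23693 = 10000 + 23693 = 33693$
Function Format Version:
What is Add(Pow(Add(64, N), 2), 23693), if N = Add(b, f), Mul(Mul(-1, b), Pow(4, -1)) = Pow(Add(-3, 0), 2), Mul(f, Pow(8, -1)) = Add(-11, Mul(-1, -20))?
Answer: 33693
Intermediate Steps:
f = 72 (f = Mul(8, Add(-11, Mul(-1, -20))) = Mul(8, Add(-11, 20)) = Mul(8, 9) = 72)
b = -36 (b = Mul(-4, Pow(Add(-3, 0), 2)) = Mul(-4, Pow(-3, 2)) = Mul(-4, 9) = -36)
N = 36 (N = Add(-36, 72) = 36)
Add(Pow(Add(64, N), 2), 23693) = Add(Pow(Add(64, 36), 2), 23693) = Add(Pow(100, 2), 23693) = Add(10000, 23693) = 33693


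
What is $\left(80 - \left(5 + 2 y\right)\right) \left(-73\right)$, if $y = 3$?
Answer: $-5037$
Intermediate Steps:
$\left(80 - \left(5 + 2 y\right)\right) \left(-73\right) = \left(80 - 11\right) \left(-73\right) = 69 \left(-73\right) = -5037$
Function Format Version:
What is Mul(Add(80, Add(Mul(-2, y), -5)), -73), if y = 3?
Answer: -5037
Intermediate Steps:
Mul(Add(80, Add(Mul(-2, y), -5)), -73) = Mul(Add(80, Add(Mul(-2, 3), -5)), -73) = Mul(Add(80, Add(-6, -5)), -73) = Mul(Add(80, -11), -73) = Mul(69, -73) = -5037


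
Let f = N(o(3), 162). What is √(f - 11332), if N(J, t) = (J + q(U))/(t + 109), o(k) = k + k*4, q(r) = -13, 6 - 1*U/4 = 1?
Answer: I*√832232870/271 ≈ 106.45*I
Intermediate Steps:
U = 20 (U = 24 - 4*1 = 24 - 4 = 20)
o(k) = 5*k (o(k) = k + 4*k = 5*k)
N(J, t) = (-13 + J)/(109 + t) (N(J, t) = (J - 13)/(t + 109) = (-13 + J)/(109 + t))
f = 2/271 (f = (-13 + 5*3)/(109 + 162) = (-13 + 15)/271 = (1/271)*2 = 2/271 ≈ 0.0073801)
√(f - 11332) = √(2/271 - 11332) = √(-3070970/271) = I*√832232870/271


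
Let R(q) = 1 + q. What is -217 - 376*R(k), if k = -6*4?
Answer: 8431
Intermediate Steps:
k = -24
-217 - 376*R(k) = -217 - 376*(1 - 24) = -217 - 376*(-23) = -217 + 8648 = 8431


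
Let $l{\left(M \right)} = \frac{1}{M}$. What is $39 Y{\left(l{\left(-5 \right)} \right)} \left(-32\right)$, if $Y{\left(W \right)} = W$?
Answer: $\frac{1248}{5} \approx 249.6$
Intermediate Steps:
$39 Y{\left(l{\left(-5 \right)} \right)} \left(-32\right) = \frac{39}{-5} \left(-32\right) = 39 \left(- \frac{1}{5}\right) \left(-32\right) = \left(- \frac{39}{5}\right) \left(-32\right) = \frac{1248}{5}$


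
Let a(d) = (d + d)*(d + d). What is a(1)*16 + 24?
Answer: 88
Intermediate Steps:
a(d) = 4*d**2 (a(d) = (2*d)*(2*d) = 4*d**2)
a(1)*16 + 24 = (4*1**2)*16 + 24 = (4*1)*16 + 24 = 4*16 + 24 = 64 + 24 = 88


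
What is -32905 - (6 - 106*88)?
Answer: -23583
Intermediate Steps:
-32905 - (6 - 106*88) = -32905 - (6 - 9328) = -32905 - 1*(-9322) = -32905 + 9322 = -23583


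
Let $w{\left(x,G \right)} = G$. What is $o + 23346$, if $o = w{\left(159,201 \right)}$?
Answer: $23547$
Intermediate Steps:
$o = 201$
$o + 23346 = 201 + 23346 = 23547$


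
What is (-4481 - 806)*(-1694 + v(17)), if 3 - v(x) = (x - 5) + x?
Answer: 9093640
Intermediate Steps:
v(x) = 8 - 2*x (v(x) = 3 - ((x - 5) + x) = 3 - ((-5 + x) + x) = 3 - (-5 + 2*x) = 3 + (5 - 2*x) = 8 - 2*x)
(-4481 - 806)*(-1694 + v(17)) = (-4481 - 806)*(-1694 + (8 - 2*17)) = -5287*(-1694 + (8 - 34)) = -5287*(-1694 - 26) = -5287*(-1720) = 9093640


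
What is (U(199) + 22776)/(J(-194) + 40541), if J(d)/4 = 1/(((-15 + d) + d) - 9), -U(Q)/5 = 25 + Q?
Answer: 1115284/2087861 ≈ 0.53418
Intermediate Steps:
U(Q) = -125 - 5*Q (U(Q) = -5*(25 + Q) = -125 - 5*Q)
J(d) = 4/(-24 + 2*d) (J(d) = 4/(((-15 + d) + d) - 9) = 4/((-15 + 2*d) - 9) = 4/(-24 + 2*d))
(U(199) + 22776)/(J(-194) + 40541) = ((-125 - 5*199) + 22776)/(2/(-12 - 194) + 40541) = ((-125 - 995) + 22776)/(2/(-206) + 40541) = (-1120 + 22776)/(2*(-1/206) + 40541) = 21656/(-1/103 + 40541) = 21656/(4175722/103) = 21656*(103/4175722) = 1115284/2087861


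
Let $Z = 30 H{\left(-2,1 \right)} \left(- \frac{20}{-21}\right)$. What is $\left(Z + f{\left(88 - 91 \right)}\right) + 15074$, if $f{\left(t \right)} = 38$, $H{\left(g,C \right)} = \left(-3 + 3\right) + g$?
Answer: $\frac{105384}{7} \approx 15055.0$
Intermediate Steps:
$H{\left(g,C \right)} = g$ ($H{\left(g,C \right)} = 0 + g = g$)
$Z = - \frac{400}{7}$ ($Z = 30 \left(-2\right) \left(- \frac{20}{-21}\right) = - 60 \left(\left(-20\right) \left(- \frac{1}{21}\right)\right) = \left(-60\right) \frac{20}{21} = - \frac{400}{7} \approx -57.143$)
$\left(Z + f{\left(88 - 91 \right)}\right) + 15074 = \left(- \frac{400}{7} + 38\right) + 15074 = - \frac{134}{7} + 15074 = \frac{105384}{7}$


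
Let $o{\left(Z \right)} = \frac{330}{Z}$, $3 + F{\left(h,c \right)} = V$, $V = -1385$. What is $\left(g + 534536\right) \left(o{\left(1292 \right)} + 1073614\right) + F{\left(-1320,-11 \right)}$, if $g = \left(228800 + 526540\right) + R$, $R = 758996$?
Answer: $\frac{710502513864400}{323} \approx 2.1997 \cdot 10^{12}$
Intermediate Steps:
$F{\left(h,c \right)} = -1388$ ($F{\left(h,c \right)} = -3 - 1385 = -1388$)
$g = 1514336$ ($g = \left(228800 + 526540\right) + 758996 = 755340 + 758996 = 1514336$)
$\left(g + 534536\right) \left(o{\left(1292 \right)} + 1073614\right) + F{\left(-1320,-11 \right)} = \left(1514336 + 534536\right) \left(\frac{330}{1292} + 1073614\right) - 1388 = 2048872 \left(330 \cdot \frac{1}{1292} + 1073614\right) - 1388 = 2048872 \left(\frac{165}{646} + 1073614\right) - 1388 = 2048872 \cdot \frac{693554809}{646} - 1388 = \frac{710502514312724}{323} - 1388 = \frac{710502513864400}{323}$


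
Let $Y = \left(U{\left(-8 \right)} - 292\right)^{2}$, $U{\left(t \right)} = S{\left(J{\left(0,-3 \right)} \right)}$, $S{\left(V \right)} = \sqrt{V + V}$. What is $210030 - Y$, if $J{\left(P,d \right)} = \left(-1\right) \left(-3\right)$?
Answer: $124760 + 584 \sqrt{6} \approx 1.2619 \cdot 10^{5}$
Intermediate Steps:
$J{\left(P,d \right)} = 3$
$S{\left(V \right)} = \sqrt{2} \sqrt{V}$ ($S{\left(V \right)} = \sqrt{2 V} = \sqrt{2} \sqrt{V}$)
$U{\left(t \right)} = \sqrt{6}$ ($U{\left(t \right)} = \sqrt{2} \sqrt{3} = \sqrt{6}$)
$Y = \left(-292 + \sqrt{6}\right)^{2}$ ($Y = \left(\sqrt{6} - 292\right)^{2} = \left(-292 + \sqrt{6}\right)^{2} \approx 83840.0$)
$210030 - Y = 210030 - \left(292 - \sqrt{6}\right)^{2}$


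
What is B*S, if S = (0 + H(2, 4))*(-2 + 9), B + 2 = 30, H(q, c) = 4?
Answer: 784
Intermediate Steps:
B = 28 (B = -2 + 30 = 28)
S = 28 (S = (0 + 4)*(-2 + 9) = 4*7 = 28)
B*S = 28*28 = 784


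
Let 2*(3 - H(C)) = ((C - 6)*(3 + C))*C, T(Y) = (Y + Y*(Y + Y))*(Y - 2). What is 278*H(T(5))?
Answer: -612638886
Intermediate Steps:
T(Y) = (-2 + Y)*(Y + 2*Y²) (T(Y) = (Y + Y*(2*Y))*(-2 + Y) = (Y + 2*Y²)*(-2 + Y) = (-2 + Y)*(Y + 2*Y²))
H(C) = 3 - C*(-6 + C)*(3 + C)/2 (H(C) = 3 - (C - 6)*(3 + C)*C/2 = 3 - (-6 + C)*(3 + C)*C/2 = 3 - C*(-6 + C)*(3 + C)/2)
278*H(T(5)) = 278*(3 + 9*(5*(-2 - 3*5 + 2*5²)) - 125*(-2 - 3*5 + 2*5²)³/2 + 3*(5*(-2 - 3*5 + 2*5²))²/2) = 278*(3 + 9*(5*(-2 - 15 + 2*25)) - 125*(-2 - 15 + 2*25)³/2 + 3*(5*(-2 - 15 + 2*25))²/2) = 278*(3 + 9*(5*(-2 - 15 + 50)) - 125*(-2 - 15 + 50)³/2 + 3*(5*(-2 - 15 + 50))²/2) = 278*(3 + 9*(5*33) - (5*33)³/2 + 3*(5*33)²/2) = 278*(3 + 9*165 - ½*165³ + (3/2)*165²) = 278*(3 + 1485 - ½*4492125 + (3/2)*27225) = 278*(3 + 1485 - 4492125/2 + 81675/2) = 278*(-2203737) = -612638886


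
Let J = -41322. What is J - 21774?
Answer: -63096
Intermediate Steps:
J - 21774 = -41322 - 21774 = -63096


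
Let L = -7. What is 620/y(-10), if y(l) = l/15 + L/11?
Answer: -20460/43 ≈ -475.81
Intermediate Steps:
y(l) = -7/11 + l/15 (y(l) = l/15 - 7/11 = -7/11 + l/15)
620/y(-10) = 620/(-7/11 + (1/15)*(-10)) = 620/(-7/11 - ⅔) = 620/(-43/33) = 620*(-33/43) = -20460/43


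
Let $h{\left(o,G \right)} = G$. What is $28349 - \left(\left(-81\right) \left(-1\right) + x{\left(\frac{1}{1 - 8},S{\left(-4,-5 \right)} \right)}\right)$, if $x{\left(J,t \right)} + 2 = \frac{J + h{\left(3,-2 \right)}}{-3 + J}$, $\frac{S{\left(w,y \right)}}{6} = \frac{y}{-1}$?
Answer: $\frac{621925}{22} \approx 28269.0$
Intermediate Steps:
$S{\left(w,y \right)} = - 6 y$ ($S{\left(w,y \right)} = 6 \frac{y}{-1} = 6 y \left(-1\right) = 6 \left(- y\right) = - 6 y$)
$x{\left(J,t \right)} = -2 + \frac{-2 + J}{-3 + J}$ ($x{\left(J,t \right)} = -2 + \frac{J - 2}{-3 + J} = -2 + \frac{-2 + J}{-3 + J}$)
$28349 - \left(\left(-81\right) \left(-1\right) + x{\left(\frac{1}{1 - 8},S{\left(-4,-5 \right)} \right)}\right) = 28349 - \left(\left(-81\right) \left(-1\right) + \frac{4 - \frac{1}{1 - 8}}{-3 + \frac{1}{1 - 8}}\right) = 28349 - \left(81 + \frac{4 - \frac{1}{-7}}{-3 + \frac{1}{-7}}\right) = 28349 - \left(81 + \frac{4 - - \frac{1}{7}}{-3 - \frac{1}{7}}\right) = 28349 - \left(81 + \frac{4 + \frac{1}{7}}{- \frac{22}{7}}\right) = 28349 - \left(81 - \frac{29}{22}\right) = 28349 - \frac{1753}{22} = \frac{621925}{22}$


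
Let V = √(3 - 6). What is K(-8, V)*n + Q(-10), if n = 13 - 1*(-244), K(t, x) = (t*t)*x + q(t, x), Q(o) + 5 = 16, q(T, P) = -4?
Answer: -1017 + 16448*I*√3 ≈ -1017.0 + 28489.0*I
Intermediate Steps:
V = I*√3 (V = √(-3) = I*√3 ≈ 1.732*I)
Q(o) = 11 (Q(o) = -5 + 16 = 11)
K(t, x) = -4 + x*t² (K(t, x) = (t*t)*x - 4 = t²*x - 4 = x*t² - 4 = -4 + x*t²)
n = 257 (n = 13 + 244 = 257)
K(-8, V)*n + Q(-10) = (-4 + (I*√3)*(-8)²)*257 + 11 = (-4 + (I*√3)*64)*257 + 11 = (-4 + 64*I*√3)*257 + 11 = (-1028 + 16448*I*√3) + 11 = -1017 + 16448*I*√3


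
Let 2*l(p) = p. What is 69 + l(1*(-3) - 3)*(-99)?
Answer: 366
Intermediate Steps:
l(p) = p/2
69 + l(1*(-3) - 3)*(-99) = 69 + ((1*(-3) - 3)/2)*(-99) = 69 + ((-3 - 3)/2)*(-99) = 69 + ((1/2)*(-6))*(-99) = 69 - 3*(-99) = 69 + 297 = 366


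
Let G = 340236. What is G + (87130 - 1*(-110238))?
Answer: 537604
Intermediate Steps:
G + (87130 - 1*(-110238)) = 340236 + (87130 - 1*(-110238)) = 340236 + (87130 + 110238) = 340236 + 197368 = 537604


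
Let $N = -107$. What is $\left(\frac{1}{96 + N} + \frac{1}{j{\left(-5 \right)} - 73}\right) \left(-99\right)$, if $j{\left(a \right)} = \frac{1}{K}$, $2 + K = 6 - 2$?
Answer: $\frac{1503}{145} \approx 10.366$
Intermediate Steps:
$K = 2$ ($K = -2 + \left(6 - 2\right) = -2 + 4 = 2$)
$j{\left(a \right)} = \frac{1}{2}$
$\left(\frac{1}{96 + N} + \frac{1}{j{\left(-5 \right)} - 73}\right) \left(-99\right) = \left(\frac{1}{96 - 107} + \frac{1}{\frac{1}{2} - 73}\right) \left(-99\right) = \left(\frac{1}{-11} + \frac{1}{- \frac{145}{2}}\right) \left(-99\right) = \left(- \frac{1}{11} - \frac{2}{145}\right) \left(-99\right) = \left(- \frac{167}{1595}\right) \left(-99\right) = \frac{1503}{145}$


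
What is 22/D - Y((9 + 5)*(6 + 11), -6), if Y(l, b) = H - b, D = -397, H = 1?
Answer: -2801/397 ≈ -7.0554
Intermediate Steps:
Y(l, b) = 1 - b
22/D - Y((9 + 5)*(6 + 11), -6) = 22/(-397) - (1 - 1*(-6)) = 22*(-1/397) - (1 + 6) = -22/397 - 1*7 = -22/397 - 7 = -2801/397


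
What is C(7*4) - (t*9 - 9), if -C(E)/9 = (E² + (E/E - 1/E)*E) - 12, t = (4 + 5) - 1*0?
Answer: -7263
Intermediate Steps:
t = 9 (t = 9 + 0 = 9)
C(E) = 108 - 9*E² - 9*E*(1 - 1/E) (C(E) = -9*((E² + (E/E - 1/E)*E) - 12) = -9*((E² + (1 - 1/E)*E) - 12) = -9*((E² + E*(1 - 1/E)) - 12) = -9*(-12 + E² + E*(1 - 1/E)) = 108 - 9*E² - 9*E*(1 - 1/E))
C(7*4) - (t*9 - 9) = (117 - 63*4 - 9*(7*4)²) - (9*9 - 9) = (117 - 9*28 - 9*28²) - (81 - 9) = (117 - 252 - 9*784) - 1*72 = (117 - 252 - 7056) - 72 = -7191 - 72 = -7263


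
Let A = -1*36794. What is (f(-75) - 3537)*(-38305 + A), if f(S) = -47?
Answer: 269154816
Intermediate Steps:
A = -36794
(f(-75) - 3537)*(-38305 + A) = (-47 - 3537)*(-38305 - 36794) = -3584*(-75099) = 269154816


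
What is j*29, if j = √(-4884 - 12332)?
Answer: 232*I*√269 ≈ 3805.1*I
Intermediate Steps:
j = 8*I*√269 (j = √(-17216) = 8*I*√269 ≈ 131.21*I)
j*29 = (8*I*√269)*29 = 232*I*√269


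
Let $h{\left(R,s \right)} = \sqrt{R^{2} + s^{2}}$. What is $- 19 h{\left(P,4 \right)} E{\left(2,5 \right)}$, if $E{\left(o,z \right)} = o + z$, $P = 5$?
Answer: $- 133 \sqrt{41} \approx -851.62$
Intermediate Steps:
$- 19 h{\left(P,4 \right)} E{\left(2,5 \right)} = - 19 \sqrt{5^{2} + 4^{2}} \left(2 + 5\right) = - 19 \sqrt{25 + 16} \cdot 7 = - 19 \sqrt{41} \cdot 7 = - 133 \sqrt{41}$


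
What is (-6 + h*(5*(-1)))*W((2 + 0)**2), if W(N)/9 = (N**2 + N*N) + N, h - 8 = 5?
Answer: -23004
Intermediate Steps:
h = 13 (h = 8 + 5 = 13)
W(N) = 9*N + 18*N**2 (W(N) = 9*((N**2 + N*N) + N) = 9*((N**2 + N**2) + N) = 9*(2*N**2 + N) = 9*(N + 2*N**2) = 9*N + 18*N**2)
(-6 + h*(5*(-1)))*W((2 + 0)**2) = (-6 + 13*(5*(-1)))*(9*(2 + 0)**2*(1 + 2*(2 + 0)**2)) = (-6 + 13*(-5))*(9*2**2*(1 + 2*2**2)) = (-6 - 65)*(9*4*(1 + 2*4)) = -639*4*(1 + 8) = -639*4*9 = -71*324 = -23004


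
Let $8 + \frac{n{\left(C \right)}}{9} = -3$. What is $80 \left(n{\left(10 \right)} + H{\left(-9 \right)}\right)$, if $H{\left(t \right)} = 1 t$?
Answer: $-8640$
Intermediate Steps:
$H{\left(t \right)} = t$
$n{\left(C \right)} = -99$ ($n{\left(C \right)} = -72 + 9 \left(-3\right) = -72 - 27 = -99$)
$80 \left(n{\left(10 \right)} + H{\left(-9 \right)}\right) = 80 \left(-99 - 9\right) = 80 \left(-108\right) = -8640$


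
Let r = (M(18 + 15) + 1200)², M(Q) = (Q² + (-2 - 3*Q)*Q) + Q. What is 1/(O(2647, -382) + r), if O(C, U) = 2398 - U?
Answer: 1/1024901 ≈ 9.7570e-7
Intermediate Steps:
M(Q) = Q + Q² + Q*(-2 - 3*Q) (M(Q) = (Q² + Q*(-2 - 3*Q)) + Q = Q + Q² + Q*(-2 - 3*Q))
r = 1022121 (r = (-(18 + 15)*(1 + 2*(18 + 15)) + 1200)² = (-1*33*(1 + 2*33) + 1200)² = (-1*33*(1 + 66) + 1200)² = (-1*33*67 + 1200)² = (-2211 + 1200)² = (-1011)² = 1022121)
1/(O(2647, -382) + r) = 1/((2398 - 1*(-382)) + 1022121) = 1/((2398 + 382) + 1022121) = 1/(2780 + 1022121) = 1/1024901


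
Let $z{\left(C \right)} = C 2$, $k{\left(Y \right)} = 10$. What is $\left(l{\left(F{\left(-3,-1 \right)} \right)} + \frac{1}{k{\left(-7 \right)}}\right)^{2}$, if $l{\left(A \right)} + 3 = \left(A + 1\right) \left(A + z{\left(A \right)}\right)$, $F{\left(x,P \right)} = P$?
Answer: $\frac{841}{100} \approx 8.41$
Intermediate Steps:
$z{\left(C \right)} = 2 C$
$l{\left(A \right)} = -3 + 3 A \left(1 + A\right)$ ($l{\left(A \right)} = -3 + \left(A + 1\right) \left(A + 2 A\right) = -3 + \left(1 + A\right) 3 A = -3 + 3 A \left(1 + A\right)$)
$\left(l{\left(F{\left(-3,-1 \right)} \right)} + \frac{1}{k{\left(-7 \right)}}\right)^{2} = \left(\left(-3 + 3 \left(-1\right) + 3 \left(-1\right)^{2}\right) + \frac{1}{10}\right)^{2} = \left(\left(-3 - 3 + 3 \cdot 1\right) + \frac{1}{10}\right)^{2} = \left(\left(-3 - 3 + 3\right) + \frac{1}{10}\right)^{2} = \left(-3 + \frac{1}{10}\right)^{2} = \left(- \frac{29}{10}\right)^{2} = \frac{841}{100}$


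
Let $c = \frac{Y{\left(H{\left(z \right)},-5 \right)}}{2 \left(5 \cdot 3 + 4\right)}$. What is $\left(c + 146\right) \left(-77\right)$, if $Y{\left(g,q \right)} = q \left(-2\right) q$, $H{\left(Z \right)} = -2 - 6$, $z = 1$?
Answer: $- \frac{211673}{19} \approx -11141.0$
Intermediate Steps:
$H{\left(Z \right)} = -8$ ($H{\left(Z \right)} = -2 - 6 = -8$)
$Y{\left(g,q \right)} = - 2 q^{2}$ ($Y{\left(g,q \right)} = - 2 q q = - 2 q^{2}$)
$c = - \frac{25}{19}$ ($c = \frac{\left(-2\right) \left(-5\right)^{2}}{2 \left(5 \cdot 3 + 4\right)} = \frac{\left(-2\right) 25}{2 \left(15 + 4\right)} = - \frac{50}{2 \cdot 19} = - \frac{50}{38} = \left(-50\right) \frac{1}{38} = - \frac{25}{19} \approx -1.3158$)
$\left(c + 146\right) \left(-77\right) = \left(- \frac{25}{19} + 146\right) \left(-77\right) = \frac{2749}{19} \left(-77\right) = - \frac{211673}{19}$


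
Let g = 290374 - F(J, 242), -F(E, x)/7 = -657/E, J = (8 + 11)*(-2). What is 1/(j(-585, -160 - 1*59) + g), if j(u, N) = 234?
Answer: 38/11047703 ≈ 3.4396e-6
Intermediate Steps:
J = -38 (J = 19*(-2) = -38)
F(E, x) = 4599/E (F(E, x) = -(-4599)/E = 4599/E)
g = 11038811/38 (g = 290374 - 4599/(-38) = 290374 - 4599*(-1)/38 = 290374 - 1*(-4599/38) = 290374 + 4599/38 = 11038811/38 ≈ 2.9050e+5)
1/(j(-585, -160 - 1*59) + g) = 1/(234 + 11038811/38) = 1/(11047703/38) = 38/11047703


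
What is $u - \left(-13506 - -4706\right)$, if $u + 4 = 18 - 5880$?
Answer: $2934$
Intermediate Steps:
$u = -5866$ ($u = -4 + \left(18 - 5880\right) = -4 - 5862 = -5866$)
$u - \left(-13506 - -4706\right) = -5866 - \left(-13506 - -4706\right) = -5866 - \left(-13506 + 4706\right) = -5866 - -8800 = -5866 + 8800 = 2934$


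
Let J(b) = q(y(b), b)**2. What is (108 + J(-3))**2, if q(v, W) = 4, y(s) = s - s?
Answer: 15376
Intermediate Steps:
y(s) = 0
J(b) = 16 (J(b) = 4**2 = 16)
(108 + J(-3))**2 = (108 + 16)**2 = 124**2 = 15376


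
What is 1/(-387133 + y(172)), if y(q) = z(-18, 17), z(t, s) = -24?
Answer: -1/387157 ≈ -2.5829e-6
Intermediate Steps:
y(q) = -24
1/(-387133 + y(172)) = 1/(-387133 - 24) = 1/(-387157) = -1/387157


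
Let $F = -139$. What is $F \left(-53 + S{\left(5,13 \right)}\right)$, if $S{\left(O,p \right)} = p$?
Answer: $5560$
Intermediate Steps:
$F \left(-53 + S{\left(5,13 \right)}\right) = - 139 \left(-53 + 13\right) = \left(-139\right) \left(-40\right) = 5560$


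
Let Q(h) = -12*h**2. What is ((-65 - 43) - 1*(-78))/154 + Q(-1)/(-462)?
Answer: -13/77 ≈ -0.16883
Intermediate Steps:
((-65 - 43) - 1*(-78))/154 + Q(-1)/(-462) = ((-65 - 43) - 1*(-78))/154 - 12*(-1)**2/(-462) = (-108 + 78)*(1/154) - 12*1*(-1/462) = -30*1/154 - 12*(-1/462) = -15/77 + 2/77 = -13/77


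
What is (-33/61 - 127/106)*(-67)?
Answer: 753415/6466 ≈ 116.52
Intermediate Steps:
(-33/61 - 127/106)*(-67) = -11245/6466*(-67) = 753415/6466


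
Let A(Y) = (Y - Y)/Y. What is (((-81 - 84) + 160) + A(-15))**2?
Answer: 25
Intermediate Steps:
A(Y) = 0 (A(Y) = 0/Y = 0)
(((-81 - 84) + 160) + A(-15))**2 = (((-81 - 84) + 160) + 0)**2 = ((-165 + 160) + 0)**2 = (-5 + 0)**2 = (-5)**2 = 25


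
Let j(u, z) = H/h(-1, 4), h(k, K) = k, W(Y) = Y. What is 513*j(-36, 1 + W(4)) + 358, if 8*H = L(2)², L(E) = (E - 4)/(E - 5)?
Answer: 659/2 ≈ 329.50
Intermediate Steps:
L(E) = (-4 + E)/(-5 + E)
H = 1/18 (H = ((-4 + 2)/(-5 + 2))²/8 = (-2/(-3))²/8 = (-⅓*(-2))²/8 = (⅔)²/8 = (⅛)*(4/9) = 1/18 ≈ 0.055556)
j(u, z) = -1/18 (j(u, z) = (1/18)/(-1) = (1/18)*(-1) = -1/18)
513*j(-36, 1 + W(4)) + 358 = 513*(-1/18) + 358 = -57/2 + 358 = 659/2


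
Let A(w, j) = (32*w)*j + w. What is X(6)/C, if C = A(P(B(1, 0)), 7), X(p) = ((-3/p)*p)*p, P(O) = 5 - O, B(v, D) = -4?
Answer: -2/225 ≈ -0.0088889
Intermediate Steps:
A(w, j) = w + 32*j*w (A(w, j) = 32*j*w + w = w + 32*j*w)
X(p) = -3*p
C = 2025 (C = (5 - 1*(-4))*(1 + 32*7) = (5 + 4)*(1 + 224) = 9*225 = 2025)
X(6)/C = -3*6/2025 = -18*1/2025 = -2/225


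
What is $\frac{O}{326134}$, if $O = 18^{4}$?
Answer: $\frac{52488}{163067} \approx 0.32188$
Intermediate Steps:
$O = 104976$
$\frac{O}{326134} = \frac{104976}{326134} = 104976 \cdot \frac{1}{326134} = \frac{52488}{163067}$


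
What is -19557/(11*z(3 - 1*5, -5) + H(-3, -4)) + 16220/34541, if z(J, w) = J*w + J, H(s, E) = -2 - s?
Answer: -674074757/3074149 ≈ -219.27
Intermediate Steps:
z(J, w) = J + J*w
-19557/(11*z(3 - 1*5, -5) + H(-3, -4)) + 16220/34541 = -19557/(11*((3 - 1*5)*(1 - 5)) + (-2 - 1*(-3))) + 16220/34541 = -19557/(11*((3 - 5)*(-4)) + (-2 + 3)) + 16220*(1/34541) = -19557/(11*(-2*(-4)) + 1) + 16220/34541 = -19557/(11*8 + 1) + 16220/34541 = -19557/(88 + 1) + 16220/34541 = -19557/89 + 16220/34541 = -674074757/3074149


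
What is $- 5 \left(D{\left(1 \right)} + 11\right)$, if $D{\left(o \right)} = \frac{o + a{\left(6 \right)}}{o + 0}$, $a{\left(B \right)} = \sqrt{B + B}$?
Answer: $-60 - 10 \sqrt{3} \approx -77.321$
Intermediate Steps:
$a{\left(B \right)} = \sqrt{2} \sqrt{B}$ ($a{\left(B \right)} = \sqrt{2 B} = \sqrt{2} \sqrt{B}$)
$D{\left(o \right)} = \frac{o + 2 \sqrt{3}}{o}$ ($D{\left(o \right)} = \frac{o + \sqrt{2} \sqrt{6}}{o + 0} = \frac{o + 2 \sqrt{3}}{o}$)
$- 5 \left(D{\left(1 \right)} + 11\right) = - 5 \left(\frac{1 + 2 \sqrt{3}}{1} + 11\right) = - 5 \left(1 \left(1 + 2 \sqrt{3}\right) + 11\right) = - 5 \left(\left(1 + 2 \sqrt{3}\right) + 11\right) = - 5 \left(12 + 2 \sqrt{3}\right) = -60 - 10 \sqrt{3}$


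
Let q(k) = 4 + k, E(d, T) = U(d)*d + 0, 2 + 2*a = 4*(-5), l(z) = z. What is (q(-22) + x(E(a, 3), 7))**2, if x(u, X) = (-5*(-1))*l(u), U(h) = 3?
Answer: 33489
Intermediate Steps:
a = -11 (a = -1 + (4*(-5))/2 = -1 + (1/2)*(-20) = -1 - 10 = -11)
E(d, T) = 3*d (E(d, T) = 3*d + 0 = 3*d)
x(u, X) = 5*u (x(u, X) = (-5*(-1))*u = 5*u)
(q(-22) + x(E(a, 3), 7))**2 = ((4 - 22) + 5*(3*(-11)))**2 = (-18 + 5*(-33))**2 = (-18 - 165)**2 = (-183)**2 = 33489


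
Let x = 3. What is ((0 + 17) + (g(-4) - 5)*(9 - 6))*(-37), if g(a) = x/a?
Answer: 37/4 ≈ 9.2500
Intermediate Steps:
g(a) = 3/a
((0 + 17) + (g(-4) - 5)*(9 - 6))*(-37) = ((0 + 17) + (3/(-4) - 5)*(9 - 6))*(-37) = (17 + (3*(-¼) - 5)*3)*(-37) = (17 + (-¾ - 5)*3)*(-37) = (17 - 23/4*3)*(-37) = (17 - 69/4)*(-37) = -¼*(-37) = 37/4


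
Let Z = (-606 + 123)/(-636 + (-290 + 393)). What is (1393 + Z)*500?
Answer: 371476000/533 ≈ 6.9695e+5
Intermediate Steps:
Z = 483/533 (Z = -483/(-636 + 103) = -483/(-533) = -483*(-1/533) = 483/533 ≈ 0.90619)
(1393 + Z)*500 = (1393 + 483/533)*500 = (742952/533)*500 = 371476000/533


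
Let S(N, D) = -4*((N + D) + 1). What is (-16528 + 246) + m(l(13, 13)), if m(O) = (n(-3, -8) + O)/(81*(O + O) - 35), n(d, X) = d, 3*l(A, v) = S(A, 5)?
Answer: -202173509/12417 ≈ -16282.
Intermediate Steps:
S(N, D) = -4 - 4*D - 4*N (S(N, D) = -4*((D + N) + 1) = -4*(1 + D + N) = -4 - 4*D - 4*N)
l(A, v) = -8 - 4*A/3 (l(A, v) = (-4 - 4*5 - 4*A)/3 = (-4 - 20 - 4*A)/3 = (-24 - 4*A)/3 = -8 - 4*A/3)
m(O) = (-3 + O)/(-35 + 162*O) (m(O) = (-3 + O)/(81*(O + O) - 35) = (-3 + O)/(81*(2*O) - 35) = (-3 + O)/(162*O - 35) = (-3 + O)/(-35 + 162*O))
(-16528 + 246) + m(l(13, 13)) = (-16528 + 246) + (-3 + (-8 - 4/3*13))/(-35 + 162*(-8 - 4/3*13)) = -16282 + (-3 + (-8 - 52/3))/(-35 + 162*(-8 - 52/3)) = -16282 + (-3 - 76/3)/(-35 + 162*(-76/3)) = -16282 - 85/3/(-35 - 4104) = -16282 - 85/3/(-4139) = -16282 - 1/4139*(-85/3) = -16282 + 85/12417 = -202173509/12417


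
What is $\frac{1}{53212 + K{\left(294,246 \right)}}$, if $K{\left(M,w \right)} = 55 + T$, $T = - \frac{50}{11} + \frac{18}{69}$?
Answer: $\frac{253}{13475467} \approx 1.8775 \cdot 10^{-5}$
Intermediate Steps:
$T = - \frac{1084}{253}$ ($T = \left(-50\right) \frac{1}{11} + 18 \cdot \frac{1}{69} = - \frac{50}{11} + \frac{6}{23} = - \frac{1084}{253} \approx -4.2846$)
$K{\left(M,w \right)} = \frac{12831}{253}$ ($K{\left(M,w \right)} = 55 - \frac{1084}{253} = \frac{12831}{253}$)
$\frac{1}{53212 + K{\left(294,246 \right)}} = \frac{1}{53212 + \frac{12831}{253}} = \frac{1}{\frac{13475467}{253}} = \frac{253}{13475467}$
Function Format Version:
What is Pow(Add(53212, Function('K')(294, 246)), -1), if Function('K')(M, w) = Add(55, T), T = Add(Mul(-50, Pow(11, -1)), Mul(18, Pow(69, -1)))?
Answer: Rational(253, 13475467) ≈ 1.8775e-5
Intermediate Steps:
T = Rational(-1084, 253) (T = Add(Mul(-50, Rational(1, 11)), Mul(18, Rational(1, 69))) = Add(Rational(-50, 11), Rational(6, 23)) = Rational(-1084, 253) ≈ -4.2846)
Function('K')(M, w) = Rational(12831, 253) (Function('K')(M, w) = Add(55, Rational(-1084, 253)) = Rational(12831, 253))
Pow(Add(53212, Function('K')(294, 246)), -1) = Pow(Add(53212, Rational(12831, 253)), -1) = Pow(Rational(13475467, 253), -1) = Rational(253, 13475467)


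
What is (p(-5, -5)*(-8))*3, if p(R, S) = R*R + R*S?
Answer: -1200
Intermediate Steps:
p(R, S) = R**2 + R*S
(p(-5, -5)*(-8))*3 = (-5*(-5 - 5)*(-8))*3 = (-5*(-10)*(-8))*3 = (50*(-8))*3 = -400*3 = -1200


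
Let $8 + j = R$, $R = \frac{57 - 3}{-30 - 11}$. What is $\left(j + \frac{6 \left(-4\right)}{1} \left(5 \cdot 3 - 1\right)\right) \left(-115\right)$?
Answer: $\frac{1628170}{41} \approx 39711.0$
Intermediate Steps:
$R = - \frac{54}{41}$ ($R = \frac{54}{-41} = 54 \left(- \frac{1}{41}\right) = - \frac{54}{41} \approx -1.3171$)
$j = - \frac{382}{41}$ ($j = -8 - \frac{54}{41} = - \frac{382}{41} \approx -9.3171$)
$\left(j + \frac{6 \left(-4\right)}{1} \left(5 \cdot 3 - 1\right)\right) \left(-115\right) = \left(- \frac{382}{41} + \frac{6 \left(-4\right)}{1} \left(5 \cdot 3 - 1\right)\right) \left(-115\right) = \left(- \frac{382}{41} + \left(-24\right) 1 \left(15 - 1\right)\right) \left(-115\right) = \left(- \frac{382}{41} - 336\right) \left(-115\right) = \left(- \frac{14158}{41}\right) \left(-115\right) = \frac{1628170}{41}$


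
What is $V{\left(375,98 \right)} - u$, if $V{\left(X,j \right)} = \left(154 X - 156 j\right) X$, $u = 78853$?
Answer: $15844397$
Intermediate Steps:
$V{\left(X,j \right)} = X \left(- 156 j + 154 X\right)$ ($V{\left(X,j \right)} = \left(- 156 j + 154 X\right) X = X \left(- 156 j + 154 X\right)$)
$V{\left(375,98 \right)} - u = 2 \cdot 375 \left(\left(-78\right) 98 + 77 \cdot 375\right) - 78853 = 2 \cdot 375 \left(-7644 + 28875\right) - 78853 = 2 \cdot 375 \cdot 21231 - 78853 = 15923250 - 78853 = 15844397$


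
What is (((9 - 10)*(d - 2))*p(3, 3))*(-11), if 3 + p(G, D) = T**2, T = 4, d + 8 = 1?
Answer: -1287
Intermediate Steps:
d = -7 (d = -8 + 1 = -7)
p(G, D) = 13 (p(G, D) = -3 + 4**2 = -3 + 16 = 13)
(((9 - 10)*(d - 2))*p(3, 3))*(-11) = (((9 - 10)*(-7 - 2))*13)*(-11) = (-1*(-9)*13)*(-11) = (9*13)*(-11) = 117*(-11) = -1287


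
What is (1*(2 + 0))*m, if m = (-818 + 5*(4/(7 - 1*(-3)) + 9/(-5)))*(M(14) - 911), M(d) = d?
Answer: 1480050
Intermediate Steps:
m = 740025 (m = (-818 + 5*(4/(7 - 1*(-3)) + 9/(-5)))*(14 - 911) = (-818 + 5*(4/(7 + 3) + 9*(-⅕)))*(-897) = (-818 + 5*(4/10 - 9/5))*(-897) = (-818 + 5*(4*(⅒) - 9/5))*(-897) = (-818 + 5*(⅖ - 9/5))*(-897) = (-818 + 5*(-7/5))*(-897) = (-818 - 7)*(-897) = -825*(-897) = 740025)
(1*(2 + 0))*m = (1*(2 + 0))*740025 = (1*2)*740025 = 2*740025 = 1480050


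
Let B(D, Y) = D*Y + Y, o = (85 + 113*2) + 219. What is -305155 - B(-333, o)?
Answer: -129195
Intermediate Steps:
o = 530 (o = (85 + 226) + 219 = 311 + 219 = 530)
B(D, Y) = Y + D*Y
-305155 - B(-333, o) = -305155 - 530*(1 - 333) = -305155 - 530*(-332) = -305155 - 1*(-175960) = -305155 + 175960 = -129195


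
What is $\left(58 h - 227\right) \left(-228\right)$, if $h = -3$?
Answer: $91428$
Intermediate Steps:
$\left(58 h - 227\right) \left(-228\right) = \left(58 \left(-3\right) - 227\right) \left(-228\right) = \left(-174 - 227\right) \left(-228\right) = \left(-401\right) \left(-228\right) = 91428$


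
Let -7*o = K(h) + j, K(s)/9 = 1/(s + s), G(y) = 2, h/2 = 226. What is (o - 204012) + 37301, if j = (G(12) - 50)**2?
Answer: -1057030033/6328 ≈ -1.6704e+5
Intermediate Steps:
h = 452 (h = 2*226 = 452)
j = 2304 (j = (2 - 50)**2 = (-48)**2 = 2304)
K(s) = 9/(2*s) (K(s) = 9/(s + s) = 9/((2*s)) = 9*(1/(2*s)) = 9/(2*s))
o = -2082825/6328 (o = -((9/2)/452 + 2304)/7 = -((9/2)*(1/452) + 2304)/7 = -(9/904 + 2304)/7 = -1/7*2082825/904 = -2082825/6328 ≈ -329.14)
(o - 204012) + 37301 = (-2082825/6328 - 204012) + 37301 = -1293070761/6328 + 37301 = -1057030033/6328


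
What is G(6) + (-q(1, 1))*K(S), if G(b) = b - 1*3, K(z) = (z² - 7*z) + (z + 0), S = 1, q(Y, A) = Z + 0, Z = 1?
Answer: 8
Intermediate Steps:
q(Y, A) = 1 (q(Y, A) = 1 + 0 = 1)
K(z) = z² - 6*z (K(z) = (z² - 7*z) + z = z² - 6*z)
G(b) = -3 + b (G(b) = b - 3 = -3 + b)
G(6) + (-q(1, 1))*K(S) = (-3 + 6) + (-1*1)*(1*(-6 + 1)) = 3 - (-5) = 3 - 1*(-5) = 3 + 5 = 8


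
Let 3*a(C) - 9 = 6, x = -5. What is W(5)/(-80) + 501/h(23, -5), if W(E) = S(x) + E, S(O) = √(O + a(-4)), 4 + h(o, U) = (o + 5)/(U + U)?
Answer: -20057/272 ≈ -73.739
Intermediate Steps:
a(C) = 5 (a(C) = 3 + (⅓)*6 = 3 + 2 = 5)
h(o, U) = -4 + (5 + o)/(2*U) (h(o, U) = -4 + (o + 5)/(U + U) = -4 + (5 + o)/((2*U)) = -4 + (5 + o)*(1/(2*U)) = -4 + (5 + o)/(2*U))
S(O) = √(5 + O) (S(O) = √(O + 5) = √(5 + O))
W(E) = E (W(E) = √(5 - 5) + E = √0 + E = 0 + E = E)
W(5)/(-80) + 501/h(23, -5) = 5/(-80) + 501/(((½)*(5 + 23 - 8*(-5))/(-5))) = 5*(-1/80) + 501/(((½)*(-⅕)*(5 + 23 + 40))) = -1/16 + 501/(((½)*(-⅕)*68)) = -1/16 + 501/(-34/5) = -1/16 + 501*(-5/34) = -1/16 - 2505/34 = -20057/272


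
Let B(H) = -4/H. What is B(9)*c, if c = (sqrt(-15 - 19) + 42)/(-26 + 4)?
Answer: 28/33 + 2*I*sqrt(34)/99 ≈ 0.84848 + 0.1178*I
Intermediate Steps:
c = -21/11 - I*sqrt(34)/22 (c = (sqrt(-34) + 42)/(-22) = (I*sqrt(34) + 42)*(-1/22) = (42 + I*sqrt(34))*(-1/22) = -21/11 - I*sqrt(34)/22 ≈ -1.9091 - 0.26504*I)
B(9)*c = (-4/9)*(-21/11 - I*sqrt(34)/22) = (-4*1/9)*(-21/11 - I*sqrt(34)/22) = -4*(-21/11 - I*sqrt(34)/22)/9 = 28/33 + 2*I*sqrt(34)/99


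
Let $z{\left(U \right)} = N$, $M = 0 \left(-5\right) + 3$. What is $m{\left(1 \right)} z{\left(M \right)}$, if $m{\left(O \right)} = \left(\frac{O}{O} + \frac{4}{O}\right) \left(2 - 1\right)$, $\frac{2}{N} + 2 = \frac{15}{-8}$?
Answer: $- \frac{80}{31} \approx -2.5806$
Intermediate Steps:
$M = 3$ ($M = 0 + 3 = 3$)
$N = - \frac{16}{31}$ ($N = \frac{2}{-2 + \frac{15}{-8}} = \frac{2}{-2 + 15 \left(- \frac{1}{8}\right)} = \frac{2}{-2 - \frac{15}{8}} = \frac{2}{- \frac{31}{8}} = 2 \left(- \frac{8}{31}\right) = - \frac{16}{31} \approx -0.51613$)
$z{\left(U \right)} = - \frac{16}{31}$
$m{\left(O \right)} = 1 + \frac{4}{O}$ ($m{\left(O \right)} = \left(1 + \frac{4}{O}\right) 1 = 1 + \frac{4}{O}$)
$m{\left(1 \right)} z{\left(M \right)} = \frac{4 + 1}{1} \left(- \frac{16}{31}\right) = 1 \cdot 5 \left(- \frac{16}{31}\right) = 5 \left(- \frac{16}{31}\right) = - \frac{80}{31}$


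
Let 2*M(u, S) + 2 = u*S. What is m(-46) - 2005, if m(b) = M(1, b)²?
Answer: -1429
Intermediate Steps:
M(u, S) = -1 + S*u/2 (M(u, S) = -1 + (u*S)/2 = -1 + (S*u)/2 = -1 + S*u/2)
m(b) = (-1 + b/2)² (m(b) = (-1 + (½)*b*1)² = (-1 + b/2)²)
m(-46) - 2005 = (-2 - 46)²/4 - 2005 = (¼)*(-48)² - 2005 = (¼)*2304 - 2005 = 576 - 2005 = -1429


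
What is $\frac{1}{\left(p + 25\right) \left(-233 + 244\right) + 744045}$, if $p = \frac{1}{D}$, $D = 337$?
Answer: $\frac{337}{250835851} \approx 1.3435 \cdot 10^{-6}$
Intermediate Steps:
$p = \frac{1}{337} \approx 0.0029674$
$\frac{1}{\left(p + 25\right) \left(-233 + 244\right) + 744045} = \frac{1}{\left(\frac{1}{337} + 25\right) \left(-233 + 244\right) + 744045} = \frac{1}{\frac{8426}{337} \cdot 11 + 744045} = \frac{1}{\frac{92686}{337} + 744045} = \frac{1}{\frac{250835851}{337}} = \frac{337}{250835851}$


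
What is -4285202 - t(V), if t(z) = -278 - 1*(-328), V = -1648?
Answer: -4285252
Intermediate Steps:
t(z) = 50 (t(z) = -278 + 328 = 50)
-4285202 - t(V) = -4285202 - 1*50 = -4285202 - 50 = -4285252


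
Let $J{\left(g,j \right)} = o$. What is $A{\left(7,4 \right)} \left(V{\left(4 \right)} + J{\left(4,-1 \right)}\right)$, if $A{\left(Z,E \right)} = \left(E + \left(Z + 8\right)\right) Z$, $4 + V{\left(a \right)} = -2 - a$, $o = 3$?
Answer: $-931$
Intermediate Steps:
$V{\left(a \right)} = -6 - a$ ($V{\left(a \right)} = -4 - \left(2 + a\right) = -6 - a$)
$J{\left(g,j \right)} = 3$
$A{\left(Z,E \right)} = Z \left(8 + E + Z\right)$ ($A{\left(Z,E \right)} = \left(E + \left(8 + Z\right)\right) Z = \left(8 + E + Z\right) Z = Z \left(8 + E + Z\right)$)
$A{\left(7,4 \right)} \left(V{\left(4 \right)} + J{\left(4,-1 \right)}\right) = 7 \left(8 + 4 + 7\right) \left(\left(-6 - 4\right) + 3\right) = 7 \cdot 19 \left(\left(-6 - 4\right) + 3\right) = 133 \left(-10 + 3\right) = 133 \left(-7\right) = -931$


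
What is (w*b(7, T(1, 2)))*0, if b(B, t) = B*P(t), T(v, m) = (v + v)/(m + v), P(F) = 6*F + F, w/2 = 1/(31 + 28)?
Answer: 0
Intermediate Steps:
w = 2/59 (w = 2/(31 + 28) = 2/59 ≈ 0.033898)
P(F) = 7*F
T(v, m) = 2*v/(m + v) (T(v, m) = (2*v)/(m + v) = 2*v/(m + v))
b(B, t) = 7*B*t (b(B, t) = B*(7*t) = 7*B*t)
(w*b(7, T(1, 2)))*0 = (2*(7*7*(2*1/(2 + 1)))/59)*0 = (2*(7*7*(2*1/3))/59)*0 = (2*(7*7*(2*1*(1/3)))/59)*0 = (2*(7*7*(2/3))/59)*0 = ((2/59)*(98/3))*0 = (196/177)*0 = 0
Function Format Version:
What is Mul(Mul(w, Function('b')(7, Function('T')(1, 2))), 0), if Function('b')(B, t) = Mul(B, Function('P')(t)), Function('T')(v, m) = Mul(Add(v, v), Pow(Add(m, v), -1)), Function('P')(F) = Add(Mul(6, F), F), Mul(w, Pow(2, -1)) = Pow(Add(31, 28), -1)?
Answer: 0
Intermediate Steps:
w = Rational(2, 59) (w = Mul(2, Pow(Add(31, 28), -1)) = Mul(2, Pow(59, -1)) = Mul(2, Rational(1, 59)) = Rational(2, 59) ≈ 0.033898)
Function('P')(F) = Mul(7, F)
Function('T')(v, m) = Mul(2, v, Pow(Add(m, v), -1)) (Function('T')(v, m) = Mul(Mul(2, v), Pow(Add(m, v), -1)) = Mul(2, v, Pow(Add(m, v), -1)))
Function('b')(B, t) = Mul(7, B, t) (Function('b')(B, t) = Mul(B, Mul(7, t)) = Mul(7, B, t))
Mul(Mul(w, Function('b')(7, Function('T')(1, 2))), 0) = Mul(Mul(Rational(2, 59), Mul(7, 7, Mul(2, 1, Pow(Add(2, 1), -1)))), 0) = Mul(Mul(Rational(2, 59), Mul(7, 7, Mul(2, 1, Pow(3, -1)))), 0) = Mul(Mul(Rational(2, 59), Mul(7, 7, Mul(2, 1, Rational(1, 3)))), 0) = Mul(Mul(Rational(2, 59), Mul(7, 7, Rational(2, 3))), 0) = Mul(Mul(Rational(2, 59), Rational(98, 3)), 0) = Mul(Rational(196, 177), 0) = 0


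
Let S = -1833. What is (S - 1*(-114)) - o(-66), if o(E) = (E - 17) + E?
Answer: -1570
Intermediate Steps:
o(E) = -17 + 2*E (o(E) = (-17 + E) + E = -17 + 2*E)
(S - 1*(-114)) - o(-66) = (-1833 - 1*(-114)) - (-17 + 2*(-66)) = (-1833 + 114) - (-17 - 132) = -1719 - 1*(-149) = -1719 + 149 = -1570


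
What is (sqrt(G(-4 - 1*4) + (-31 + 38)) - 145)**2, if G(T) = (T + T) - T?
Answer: (145 - I)**2 ≈ 21024.0 - 290.0*I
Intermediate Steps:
G(T) = T (G(T) = 2*T - T = T)
(sqrt(G(-4 - 1*4) + (-31 + 38)) - 145)**2 = (sqrt((-4 - 1*4) + (-31 + 38)) - 145)**2 = (sqrt((-4 - 4) + 7) - 145)**2 = (sqrt(-8 + 7) - 145)**2 = (sqrt(-1) - 145)**2 = (I - 145)**2 = (-145 + I)**2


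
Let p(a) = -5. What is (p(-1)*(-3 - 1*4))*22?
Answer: 770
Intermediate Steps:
(p(-1)*(-3 - 1*4))*22 = -5*(-3 - 1*4)*22 = -5*(-3 - 4)*22 = -5*(-7)*22 = 35*22 = 770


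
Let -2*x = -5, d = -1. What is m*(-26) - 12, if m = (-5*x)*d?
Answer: -337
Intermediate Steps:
x = 5/2 (x = -1/2*(-5) = 5/2 ≈ 2.5000)
m = 25/2 (m = -5*5/2*(-1) = -25/2*(-1) = 25/2 ≈ 12.500)
m*(-26) - 12 = (25/2)*(-26) - 12 = -325 - 12 = -337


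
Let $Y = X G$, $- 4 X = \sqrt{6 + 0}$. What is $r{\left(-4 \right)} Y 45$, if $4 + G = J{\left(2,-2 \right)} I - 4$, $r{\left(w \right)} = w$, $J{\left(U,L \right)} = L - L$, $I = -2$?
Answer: $- 360 \sqrt{6} \approx -881.82$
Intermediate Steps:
$J{\left(U,L \right)} = 0$
$X = - \frac{\sqrt{6}}{4}$ ($X = - \frac{\sqrt{6 + 0}}{4} = - \frac{\sqrt{6}}{4} \approx -0.61237$)
$G = -8$ ($G = -4 + \left(0 \left(-2\right) - 4\right) = -4 + \left(0 - 4\right) = -4 - 4 = -8$)
$Y = 2 \sqrt{6}$ ($Y = - \frac{\sqrt{6}}{4} \left(-8\right) = 2 \sqrt{6} \approx 4.899$)
$r{\left(-4 \right)} Y 45 = - 4 \cdot 2 \sqrt{6} \cdot 45 = - 8 \sqrt{6} \cdot 45 = - 360 \sqrt{6}$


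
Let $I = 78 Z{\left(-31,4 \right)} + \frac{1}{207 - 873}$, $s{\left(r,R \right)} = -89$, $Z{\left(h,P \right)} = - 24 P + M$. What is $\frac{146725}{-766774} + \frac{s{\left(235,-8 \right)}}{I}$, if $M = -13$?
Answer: $- \frac{785356047349}{4341729723742} \approx -0.18089$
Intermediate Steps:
$Z{\left(h,P \right)} = -13 - 24 P$ ($Z{\left(h,P \right)} = - 24 P - 13 = -13 - 24 P$)
$I = - \frac{5662333}{666}$ ($I = 78 \left(-13 - 96\right) + \frac{1}{207 - 873} = 78 \left(-13 - 96\right) + \frac{1}{-666} = 78 \left(-109\right) - \frac{1}{666} = -8502 - \frac{1}{666} = - \frac{5662333}{666} \approx -8502.0$)
$\frac{146725}{-766774} + \frac{s{\left(235,-8 \right)}}{I} = \frac{146725}{-766774} - \frac{89}{- \frac{5662333}{666}} = 146725 \left(- \frac{1}{766774}\right) - - \frac{59274}{5662333} = - \frac{146725}{766774} + \frac{59274}{5662333} = - \frac{785356047349}{4341729723742}$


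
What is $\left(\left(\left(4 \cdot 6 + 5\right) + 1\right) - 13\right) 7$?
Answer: $119$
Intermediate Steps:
$\left(\left(\left(4 \cdot 6 + 5\right) + 1\right) - 13\right) 7 = \left(\left(\left(24 + 5\right) + 1\right) - 13\right) 7 = \left(\left(29 + 1\right) - 13\right) 7 = \left(30 - 13\right) 7 = 17 \cdot 7 = 119$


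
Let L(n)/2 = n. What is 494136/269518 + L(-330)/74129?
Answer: 1656905712/908140901 ≈ 1.8245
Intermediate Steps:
L(n) = 2*n
494136/269518 + L(-330)/74129 = 494136/269518 + (2*(-330))/74129 = 494136*(1/269518) - 660*1/74129 = 247068/134759 - 60/6739 = 1656905712/908140901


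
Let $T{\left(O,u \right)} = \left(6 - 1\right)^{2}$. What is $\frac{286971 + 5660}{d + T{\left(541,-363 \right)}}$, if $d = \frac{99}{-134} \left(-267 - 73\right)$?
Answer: $\frac{19606277}{18505} \approx 1059.5$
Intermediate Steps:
$T{\left(O,u \right)} = 25$ ($T{\left(O,u \right)} = 5^{2} = 25$)
$d = \frac{16830}{67}$ ($d = 99 \left(- \frac{1}{134}\right) \left(-340\right) = \left(- \frac{99}{134}\right) \left(-340\right) = \frac{16830}{67} \approx 251.19$)
$\frac{286971 + 5660}{d + T{\left(541,-363 \right)}} = \frac{286971 + 5660}{\frac{16830}{67} + 25} = \frac{292631}{\frac{18505}{67}} = 292631 \cdot \frac{67}{18505} = \frac{19606277}{18505}$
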